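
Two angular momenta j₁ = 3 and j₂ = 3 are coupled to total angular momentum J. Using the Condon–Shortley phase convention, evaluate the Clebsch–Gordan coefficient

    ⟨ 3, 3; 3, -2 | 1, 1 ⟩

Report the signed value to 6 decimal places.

j₁+j₂−J=5  J+j₁−j₂=1  J−j₁+j₂=1  j₁+j₂+J+1=8
(j₁±m₁, j₂±m₂, J±M) = (6,0,1,5,2,0)
P² = 10800/7
sum k=0..0:
  [0] +1/120 = 1/120
S = 1/120
C² = P²·S² = 3/28 ; C = +0.327327

+0.327327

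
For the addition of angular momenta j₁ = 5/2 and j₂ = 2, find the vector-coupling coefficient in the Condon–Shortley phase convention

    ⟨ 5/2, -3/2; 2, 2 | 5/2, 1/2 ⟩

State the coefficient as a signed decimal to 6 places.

+0.621059

j₁+j₂−J=2  J+j₁−j₂=3  J−j₁+j₂=2  j₁+j₂+J+1=8
(j₁±m₁, j₂±m₂, J±M) = (1,4,4,0,3,2)
P² = 864/35
sum k=2..2:
  [2] +1/8 = 1/8
S = 1/8
C² = P²·S² = 27/70 ; C = +0.621059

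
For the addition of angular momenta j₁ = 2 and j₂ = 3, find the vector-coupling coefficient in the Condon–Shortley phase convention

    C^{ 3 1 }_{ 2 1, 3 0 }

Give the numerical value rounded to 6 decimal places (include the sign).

−√(1/30) ≈ -0.182574

triangle: 2!·2!·4!/9! = 96/362880
(j±m)!: 3!·1!·3!·3!·4!·2! = 10368
prefactor² = (2J+1)·Δ·N² = 96/5
  k=0: +1/(0!·2!·1!·3!·1!·1!) = 1/12
  k=1: −1/(1!·1!·0!·2!·2!·2!) = -1/8
Σ = -1/24  ⇒  CG² = 96/5·(-1/24)² = 1/30
CG = −√(1/30) = -0.182574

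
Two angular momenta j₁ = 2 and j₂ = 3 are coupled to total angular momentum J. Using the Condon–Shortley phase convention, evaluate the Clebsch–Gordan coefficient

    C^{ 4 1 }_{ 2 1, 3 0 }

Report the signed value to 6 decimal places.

+0.462910  (= +√(3/14))

√[9·1!3!5!/10! · 3!1!3!3!5!3!] = √(1944/7)
  +(−1)^0/∏(0,1,1,3,2,2)! = 1/24  (running 1/24)
  +(−1)^1/∏(1,0,0,2,3,3)! = -1/72  (running 1/36)
⟨..|..⟩ = √(1944/7)·(1/36) = +0.462910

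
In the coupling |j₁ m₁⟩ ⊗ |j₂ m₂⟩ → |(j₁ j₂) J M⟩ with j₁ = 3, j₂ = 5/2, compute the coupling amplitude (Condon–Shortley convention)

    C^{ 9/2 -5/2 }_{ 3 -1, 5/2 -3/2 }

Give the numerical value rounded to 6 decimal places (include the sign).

j₁+j₂−J=1  J+j₁−j₂=5  J−j₁+j₂=4  j₁+j₂+J+1=11
(j₁±m₁, j₂±m₂, J±M) = (2,4,1,4,2,7)
P² = 92160/11
sum k=0..1:
  [0] +1/144 = 1/144
  [1] −1/288 = -1/288
S = 1/288
C² = P²·S² = 10/99 ; C = +0.317821

+√(10/99) ≈ +0.317821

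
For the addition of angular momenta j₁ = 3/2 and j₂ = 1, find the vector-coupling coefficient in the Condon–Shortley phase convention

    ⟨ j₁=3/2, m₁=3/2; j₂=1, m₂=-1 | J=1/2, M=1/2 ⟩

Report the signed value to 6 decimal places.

j₁+j₂−J=2  J+j₁−j₂=1  J−j₁+j₂=0  j₁+j₂+J+1=4
(j₁±m₁, j₂±m₂, J±M) = (3,0,0,2,1,0)
P² = 2
sum k=0..0:
  [0] +1/2 = 1/2
S = 1/2
C² = P²·S² = 1/2 ; C = +0.707107

+√(1/2) ≈ +0.707107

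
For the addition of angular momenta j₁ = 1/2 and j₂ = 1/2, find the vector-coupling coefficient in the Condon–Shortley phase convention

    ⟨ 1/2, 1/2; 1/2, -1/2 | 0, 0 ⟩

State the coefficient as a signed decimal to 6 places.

+√(1/2) = +0.707107

triangle: 1!*0!*0!/2! = 1/2
(j±m)!: 1!*0!*0!*1!*0!*0! = 1
prefactor² = (2J+1)*Δ*N² = 1/2
  k=0: +1/(0!*1!*0!*0!*0!*0!) = 1
Σ = 1  ⇒  CG² = 1/2*1² = 1/2
CG = +√(1/2) = +0.707107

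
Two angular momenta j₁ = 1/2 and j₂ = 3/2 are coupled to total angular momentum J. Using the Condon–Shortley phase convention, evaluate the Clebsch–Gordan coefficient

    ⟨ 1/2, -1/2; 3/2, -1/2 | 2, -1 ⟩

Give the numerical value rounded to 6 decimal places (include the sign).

+0.866025  (= +√(3/4))

triangle: 0!*1!*3!/5! = 6/120
(j±m)!: 0!*1!*1!*2!*1!*3! = 12
prefactor² = (2J+1)*Δ*N² = 3
  k=0: +1/(0!*0!*1!*1!*0!*2!) = 1/2
Σ = 1/2  ⇒  CG² = 3*1/2² = 3/4
CG = +√(3/4) = +0.866025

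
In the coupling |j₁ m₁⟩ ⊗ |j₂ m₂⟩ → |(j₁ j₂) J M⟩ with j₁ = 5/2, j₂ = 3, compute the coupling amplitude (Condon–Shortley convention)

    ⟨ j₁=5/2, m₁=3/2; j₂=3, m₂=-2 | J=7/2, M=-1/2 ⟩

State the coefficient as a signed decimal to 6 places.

+√(20/63) = +0.563436

√[8·2!3!4!/10! · 4!1!1!5!3!4!] = √(9216/35)
  +(−1)^0/∏(0,2,1,1,2,3)! = 1/24  (running 1/24)
  +(−1)^1/∏(1,1,0,0,3,4)! = -1/144  (running 5/144)
⟨..|..⟩ = √(9216/35)·(5/144) = +0.563436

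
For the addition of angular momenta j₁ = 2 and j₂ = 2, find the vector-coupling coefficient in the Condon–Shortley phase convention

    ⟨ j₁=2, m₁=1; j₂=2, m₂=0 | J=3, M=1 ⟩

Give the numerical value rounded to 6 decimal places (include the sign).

j₁+j₂−J=1  J+j₁−j₂=3  J−j₁+j₂=3  j₁+j₂+J+1=8
(j₁±m₁, j₂±m₂, J±M) = (3,1,2,2,4,2)
P² = 36/5
sum k=0..1:
  [0] +1/4 = 1/4
  [1] −1/12 = -1/12
S = 1/6
C² = P²·S² = 1/5 ; C = +0.447214

+√(1/5) = +0.447214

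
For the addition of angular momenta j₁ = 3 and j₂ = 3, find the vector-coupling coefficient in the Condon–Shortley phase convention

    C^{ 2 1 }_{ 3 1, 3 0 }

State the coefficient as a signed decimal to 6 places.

+√(1/42) = +0.154303

triangle: 4!×2!×2!/9! = 96/362880
(j±m)!: 4!×2!×3!×3!×3!×1! = 10368
prefactor² = (2J+1)×Δ×N² = 96/7
  k=1: −1/(1!×3!×1!×2!×1!×0!) = -1/12
  k=2: +1/(2!×2!×0!×1!×2!×1!) = 1/8
Σ = 1/24  ⇒  CG² = 96/7×1/24² = 1/42
CG = +√(1/42) = +0.154303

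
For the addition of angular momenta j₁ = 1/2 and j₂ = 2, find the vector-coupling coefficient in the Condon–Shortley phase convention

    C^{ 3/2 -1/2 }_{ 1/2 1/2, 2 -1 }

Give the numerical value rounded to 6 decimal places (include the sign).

j₁+j₂−J=1  J+j₁−j₂=0  J−j₁+j₂=3  j₁+j₂+J+1=5
(j₁±m₁, j₂±m₂, J±M) = (1,0,1,3,1,2)
P² = 12/5
sum k=0..0:
  [0] +1/2 = 1/2
S = 1/2
C² = P²·S² = 3/5 ; C = +0.774597

+0.774597  (= +√(3/5))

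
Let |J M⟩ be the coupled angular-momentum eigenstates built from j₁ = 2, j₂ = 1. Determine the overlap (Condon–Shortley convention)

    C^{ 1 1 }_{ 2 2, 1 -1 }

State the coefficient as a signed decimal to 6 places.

+0.774597  (= +√(3/5))

j₁+j₂−J=2  J+j₁−j₂=2  J−j₁+j₂=0  j₁+j₂+J+1=5
(j₁±m₁, j₂±m₂, J±M) = (4,0,0,2,2,0)
P² = 48/5
sum k=0..0:
  [0] +1/4 = 1/4
S = 1/4
C² = P²·S² = 3/5 ; C = +0.774597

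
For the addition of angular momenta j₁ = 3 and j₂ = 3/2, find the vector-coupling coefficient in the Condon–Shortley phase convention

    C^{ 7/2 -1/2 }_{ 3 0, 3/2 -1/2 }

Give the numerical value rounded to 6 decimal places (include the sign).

+0.308607

√[8·1!5!2!/9! · 3!3!1!2!3!4!] = √(384/7)
  +(−1)^0/∏(0,1,3,1,2,1)! = 1/12  (running 1/12)
  +(−1)^1/∏(1,0,2,0,3,2)! = -1/24  (running 1/24)
⟨..|..⟩ = √(384/7)·(1/24) = +0.308607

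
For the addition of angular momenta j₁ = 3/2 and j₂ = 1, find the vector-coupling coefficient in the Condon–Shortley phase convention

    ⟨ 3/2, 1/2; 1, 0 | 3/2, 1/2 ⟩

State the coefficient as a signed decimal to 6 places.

√[4·1!2!1!/5! · 2!1!1!1!2!1!] = √(4/15)
  +(−1)^0/∏(0,1,1,1,1,0)! = 1  (running 1)
  +(−1)^1/∏(1,0,0,0,2,1)! = -1/2  (running 1/2)
⟨..|..⟩ = √(4/15)·(1/2) = +0.258199

+√(1/15) = +0.258199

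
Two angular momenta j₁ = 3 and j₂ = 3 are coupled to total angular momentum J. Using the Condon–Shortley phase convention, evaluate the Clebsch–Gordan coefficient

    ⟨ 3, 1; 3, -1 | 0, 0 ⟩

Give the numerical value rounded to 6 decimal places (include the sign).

+0.377964

√[1·6!0!0!/7! · 4!2!2!4!0!0!] = √(2304/7)
  +(−1)^2/∏(2,4,0,0,0,0)! = 1/48  (running 1/48)
⟨..|..⟩ = √(2304/7)·(1/48) = +0.377964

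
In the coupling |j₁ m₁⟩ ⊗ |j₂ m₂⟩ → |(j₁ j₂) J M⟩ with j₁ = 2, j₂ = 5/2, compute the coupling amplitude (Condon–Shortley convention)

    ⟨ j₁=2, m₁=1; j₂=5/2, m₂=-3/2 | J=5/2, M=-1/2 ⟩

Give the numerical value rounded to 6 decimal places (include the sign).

+0.414039  (= +√(6/35))

triangle: 2!*2!*3!/8! = 24/40320
(j±m)!: 3!*1!*1!*4!*2!*3! = 1728
prefactor² = (2J+1)*Δ*N² = 216/35
  k=0: +1/(0!*2!*1!*1!*1!*2!) = 1/4
  k=1: −1/(1!*1!*0!*0!*2!*3!) = -1/12
Σ = 1/6  ⇒  CG² = 216/35*1/6² = 6/35
CG = +√(6/35) = +0.414039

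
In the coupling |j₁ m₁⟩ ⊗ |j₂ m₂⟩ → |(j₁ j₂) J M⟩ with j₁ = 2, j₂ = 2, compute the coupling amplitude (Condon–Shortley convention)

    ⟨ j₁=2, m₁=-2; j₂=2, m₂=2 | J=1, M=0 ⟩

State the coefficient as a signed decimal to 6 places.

-0.632456  (= −√(2/5))

triangle: 3!×1!×1!/6! = 6/720
(j±m)!: 0!×4!×4!×0!×1!×1! = 576
prefactor² = (2J+1)×Δ×N² = 72/5
  k=3: −1/(3!×0!×1!×1!×0!×0!) = -1/6
Σ = -1/6  ⇒  CG² = 72/5×(-1/6)² = 2/5
CG = −√(2/5) = -0.632456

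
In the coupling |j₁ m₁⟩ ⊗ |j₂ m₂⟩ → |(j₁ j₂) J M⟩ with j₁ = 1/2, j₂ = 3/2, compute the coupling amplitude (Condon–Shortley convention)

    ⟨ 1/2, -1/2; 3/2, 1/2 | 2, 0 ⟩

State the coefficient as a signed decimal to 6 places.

j₁+j₂−J=0  J+j₁−j₂=1  J−j₁+j₂=3  j₁+j₂+J+1=5
(j₁±m₁, j₂±m₂, J±M) = (0,1,2,1,2,2)
P² = 2
sum k=0..0:
  [0] +1/2 = 1/2
S = 1/2
C² = P²·S² = 1/2 ; C = +0.707107

+√(1/2) ≈ +0.707107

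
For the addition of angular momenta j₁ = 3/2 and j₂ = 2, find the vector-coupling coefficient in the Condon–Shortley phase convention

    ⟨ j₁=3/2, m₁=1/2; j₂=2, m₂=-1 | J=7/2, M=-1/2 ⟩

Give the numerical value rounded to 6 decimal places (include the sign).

j₁+j₂−J=0  J+j₁−j₂=3  J−j₁+j₂=4  j₁+j₂+J+1=8
(j₁±m₁, j₂±m₂, J±M) = (2,1,1,3,3,4)
P² = 1728/35
sum k=0..0:
  [0] +1/12 = 1/12
S = 1/12
C² = P²·S² = 12/35 ; C = +0.585540

+√(12/35) = +0.585540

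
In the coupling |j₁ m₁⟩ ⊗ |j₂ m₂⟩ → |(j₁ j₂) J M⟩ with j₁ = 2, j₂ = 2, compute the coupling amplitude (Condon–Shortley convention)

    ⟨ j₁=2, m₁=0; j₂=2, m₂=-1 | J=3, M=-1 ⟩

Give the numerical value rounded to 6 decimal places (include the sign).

+√(1/5) = +0.447214

triangle: 1!×3!×3!/8! = 36/40320
(j±m)!: 2!×2!×1!×3!×2!×4! = 1152
prefactor² = (2J+1)×Δ×N² = 36/5
  k=0: +1/(0!×1!×2!×1!×1!×2!) = 1/4
  k=1: −1/(1!×0!×1!×0!×2!×3!) = -1/12
Σ = 1/6  ⇒  CG² = 36/5×1/6² = 1/5
CG = +√(1/5) = +0.447214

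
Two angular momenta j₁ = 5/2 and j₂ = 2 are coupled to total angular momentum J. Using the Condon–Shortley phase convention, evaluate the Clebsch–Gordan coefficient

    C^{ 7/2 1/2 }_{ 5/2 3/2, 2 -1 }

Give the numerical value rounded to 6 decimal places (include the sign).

+√(121/315) ≈ +0.619780

triangle: 1!*4!*3!/9! = 144/362880
(j±m)!: 4!*1!*1!*3!*4!*3! = 20736
prefactor² = (2J+1)*Δ*N² = 2304/35
  k=0: +1/(0!*1!*1!*1!*3!*2!) = 1/12
  k=1: −1/(1!*0!*0!*0!*4!*3!) = -1/144
Σ = 11/144  ⇒  CG² = 2304/35*11/144² = 121/315
CG = +√(121/315) = +0.619780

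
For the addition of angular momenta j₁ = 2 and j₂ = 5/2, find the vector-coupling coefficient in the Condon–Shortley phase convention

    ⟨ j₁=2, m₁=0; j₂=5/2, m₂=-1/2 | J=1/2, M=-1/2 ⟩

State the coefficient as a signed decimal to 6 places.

+0.447214  (= +√(1/5))

j₁+j₂−J=4  J+j₁−j₂=0  J−j₁+j₂=1  j₁+j₂+J+1=6
(j₁±m₁, j₂±m₂, J±M) = (2,2,2,3,0,1)
P² = 16/5
sum k=2..2:
  [2] +1/4 = 1/4
S = 1/4
C² = P²·S² = 1/5 ; C = +0.447214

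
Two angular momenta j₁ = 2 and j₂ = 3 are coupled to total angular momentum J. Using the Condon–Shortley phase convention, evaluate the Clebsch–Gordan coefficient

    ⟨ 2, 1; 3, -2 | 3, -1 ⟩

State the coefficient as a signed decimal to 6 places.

triangle: 2!*2!*4!/9! = 96/362880
(j±m)!: 3!*1!*1!*5!*2!*4! = 34560
prefactor² = (2J+1)*Δ*N² = 64
  k=0: +1/(0!*2!*1!*1!*1!*3!) = 1/12
  k=1: −1/(1!*1!*0!*0!*2!*4!) = -1/48
Σ = 1/16  ⇒  CG² = 64*1/16² = 1/4
CG = +√(1/4) = +0.500000

+√(1/4) ≈ +0.500000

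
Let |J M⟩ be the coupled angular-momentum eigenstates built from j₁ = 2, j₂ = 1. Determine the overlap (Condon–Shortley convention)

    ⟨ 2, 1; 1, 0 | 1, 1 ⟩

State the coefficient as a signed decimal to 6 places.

triangle: 2!×2!×0!/5! = 4/120
(j±m)!: 3!×1!×1!×1!×2!×0! = 12
prefactor² = (2J+1)×Δ×N² = 6/5
  k=1: −1/(1!×1!×0!×0!×2!×0!) = -1/2
Σ = -1/2  ⇒  CG² = 6/5×(-1/2)² = 3/10
CG = −√(3/10) = -0.547723

-0.547723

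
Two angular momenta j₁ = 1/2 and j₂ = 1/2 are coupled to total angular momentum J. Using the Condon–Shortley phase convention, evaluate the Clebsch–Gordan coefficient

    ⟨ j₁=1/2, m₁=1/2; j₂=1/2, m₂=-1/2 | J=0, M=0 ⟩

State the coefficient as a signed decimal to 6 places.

j₁+j₂−J=1  J+j₁−j₂=0  J−j₁+j₂=0  j₁+j₂+J+1=2
(j₁±m₁, j₂±m₂, J±M) = (1,0,0,1,0,0)
P² = 1/2
sum k=0..0:
  [0] +1/1 = 1
S = 1
C² = P²·S² = 1/2 ; C = +0.707107

+0.707107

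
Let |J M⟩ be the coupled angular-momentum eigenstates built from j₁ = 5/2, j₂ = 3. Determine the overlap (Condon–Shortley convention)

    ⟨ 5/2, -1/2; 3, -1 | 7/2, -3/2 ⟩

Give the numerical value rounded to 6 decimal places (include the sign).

-0.487950

triangle: 2!·3!·4!/10! = 288/3628800
(j±m)!: 2!·3!·2!·4!·2!·5! = 138240
prefactor² = (2J+1)·Δ·N² = 3072/35
  k=0: +1/(0!·2!·3!·2!·0!·2!) = 1/48
  k=1: −1/(1!·1!·2!·1!·1!·3!) = -1/12
  k=2: +1/(2!·0!·1!·0!·2!·4!) = 1/96
Σ = -5/96  ⇒  CG² = 3072/35·(-5/96)² = 5/21
CG = −√(5/21) = -0.487950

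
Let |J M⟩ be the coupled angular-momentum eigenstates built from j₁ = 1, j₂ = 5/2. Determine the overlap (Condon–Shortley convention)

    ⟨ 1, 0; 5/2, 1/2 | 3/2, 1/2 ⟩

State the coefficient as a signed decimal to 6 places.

√[4·2!0!3!/6! · 1!1!3!2!2!1!] = √(8/5)
  +(−1)^1/∏(1,1,0,2,0,1)! = -1/2  (running -1/2)
⟨..|..⟩ = √(8/5)·(-1/2) = -0.632456

-0.632456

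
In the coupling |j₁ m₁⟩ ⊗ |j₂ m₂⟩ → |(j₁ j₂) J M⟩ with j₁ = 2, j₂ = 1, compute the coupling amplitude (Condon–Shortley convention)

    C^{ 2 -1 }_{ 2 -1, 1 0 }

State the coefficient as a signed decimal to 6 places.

-0.408248

√[5·1!3!1!/6! · 1!3!1!1!1!3!] = √(3/2)
  +(−1)^0/∏(0,1,3,1,0,0)! = 1/6  (running 1/6)
  +(−1)^1/∏(1,0,2,0,1,1)! = -1/2  (running -1/3)
⟨..|..⟩ = √(3/2)·(-1/3) = -0.408248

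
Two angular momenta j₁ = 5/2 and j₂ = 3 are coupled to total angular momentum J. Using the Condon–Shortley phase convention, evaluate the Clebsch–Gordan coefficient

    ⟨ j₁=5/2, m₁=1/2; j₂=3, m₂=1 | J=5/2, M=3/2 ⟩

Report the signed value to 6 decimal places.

+√(1/35) = +0.169031

√[6·3!2!3!/9! · 3!2!4!2!4!1!] = √(576/35)
  +(−1)^1/∏(1,2,1,3,1,0)! = -1/12  (running -1/12)
  +(−1)^2/∏(2,1,0,2,2,1)! = 1/8  (running 1/24)
⟨..|..⟩ = √(576/35)·(1/24) = +0.169031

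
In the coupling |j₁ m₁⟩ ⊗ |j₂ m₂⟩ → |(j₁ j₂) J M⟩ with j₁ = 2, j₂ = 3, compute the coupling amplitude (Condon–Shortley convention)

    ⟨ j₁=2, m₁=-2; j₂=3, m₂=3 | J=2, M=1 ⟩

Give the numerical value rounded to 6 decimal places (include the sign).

-0.597614

triangle: 3!·1!·3!/8! = 36/40320
(j±m)!: 0!·4!·6!·0!·3!·1! = 103680
prefactor² = (2J+1)·Δ·N² = 3240/7
  k=3: −1/(3!·0!·1!·3!·0!·0!) = -1/36
Σ = -1/36  ⇒  CG² = 3240/7·(-1/36)² = 5/14
CG = −√(5/14) = -0.597614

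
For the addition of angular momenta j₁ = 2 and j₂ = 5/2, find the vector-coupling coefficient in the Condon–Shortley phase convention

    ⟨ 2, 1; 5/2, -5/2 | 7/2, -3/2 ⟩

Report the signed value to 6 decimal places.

triangle: 1!*3!*4!/9! = 144/362880
(j±m)!: 3!*1!*0!*5!*2!*5! = 172800
prefactor² = (2J+1)*Δ*N² = 3840/7
  k=0: +1/(0!*1!*1!*0!*2!*4!) = 1/48
Σ = 1/48  ⇒  CG² = 3840/7*1/48² = 5/21
CG = +√(5/21) = +0.487950

+0.487950  (= +√(5/21))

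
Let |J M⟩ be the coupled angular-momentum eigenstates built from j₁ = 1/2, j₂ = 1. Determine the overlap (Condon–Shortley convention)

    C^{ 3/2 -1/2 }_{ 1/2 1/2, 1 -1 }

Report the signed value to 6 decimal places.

j₁+j₂−J=0  J+j₁−j₂=1  J−j₁+j₂=2  j₁+j₂+J+1=4
(j₁±m₁, j₂±m₂, J±M) = (1,0,0,2,1,2)
P² = 4/3
sum k=0..0:
  [0] +1/2 = 1/2
S = 1/2
C² = P²·S² = 1/3 ; C = +0.577350

+0.577350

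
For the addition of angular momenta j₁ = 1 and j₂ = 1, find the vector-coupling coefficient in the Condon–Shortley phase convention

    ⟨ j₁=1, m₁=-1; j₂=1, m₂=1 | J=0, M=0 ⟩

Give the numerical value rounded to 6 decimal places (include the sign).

triangle: 2!·0!·0!/3! = 2/6
(j±m)!: 0!·2!·2!·0!·0!·0! = 4
prefactor² = (2J+1)·Δ·N² = 4/3
  k=2: +1/(2!·0!·0!·0!·0!·0!) = 1/2
Σ = 1/2  ⇒  CG² = 4/3·1/2² = 1/3
CG = +√(1/3) = +0.577350

+0.577350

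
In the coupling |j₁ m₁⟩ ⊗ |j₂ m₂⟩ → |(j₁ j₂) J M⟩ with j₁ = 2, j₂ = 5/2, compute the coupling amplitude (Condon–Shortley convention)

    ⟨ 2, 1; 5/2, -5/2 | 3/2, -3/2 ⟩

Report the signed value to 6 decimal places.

+0.534522

√[4·3!1!2!/7! · 3!1!0!5!0!3!] = √(288/7)
  +(−1)^0/∏(0,3,1,0,0,2)! = 1/12  (running 1/12)
⟨..|..⟩ = √(288/7)·(1/12) = +0.534522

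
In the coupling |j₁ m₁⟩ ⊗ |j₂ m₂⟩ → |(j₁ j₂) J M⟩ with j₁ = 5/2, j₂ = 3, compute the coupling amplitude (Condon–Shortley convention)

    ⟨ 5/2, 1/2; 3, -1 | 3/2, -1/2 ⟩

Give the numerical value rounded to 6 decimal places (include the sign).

−√(1/105) ≈ -0.097590

triangle: 4!*1!*2!/8! = 48/40320
(j±m)!: 3!*2!*2!*4!*1!*2! = 1152
prefactor² = (2J+1)*Δ*N² = 192/35
  k=1: −1/(1!*3!*1!*1!*0!*1!) = -1/6
  k=2: +1/(2!*2!*0!*0!*1!*2!) = 1/8
Σ = -1/24  ⇒  CG² = 192/35*(-1/24)² = 1/105
CG = −√(1/105) = -0.097590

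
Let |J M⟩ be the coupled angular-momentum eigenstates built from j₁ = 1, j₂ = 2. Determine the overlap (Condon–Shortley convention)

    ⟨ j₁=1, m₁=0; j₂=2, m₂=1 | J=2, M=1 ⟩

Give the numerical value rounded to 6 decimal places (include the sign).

−√(1/6) = -0.408248

√[5·1!1!3!/6! · 1!1!3!1!3!1!] = √(3/2)
  +(−1)^0/∏(0,1,1,3,0,0)! = 1/6  (running 1/6)
  +(−1)^1/∏(1,0,0,2,1,1)! = -1/2  (running -1/3)
⟨..|..⟩ = √(3/2)·(-1/3) = -0.408248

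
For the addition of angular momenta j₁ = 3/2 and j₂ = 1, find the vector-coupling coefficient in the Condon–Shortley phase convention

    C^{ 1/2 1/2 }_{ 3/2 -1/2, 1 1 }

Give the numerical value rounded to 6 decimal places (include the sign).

√[2·2!1!0!/4! · 1!2!2!0!1!0!] = √(2/3)
  +(−1)^2/∏(2,0,0,0,1,0)! = 1/2  (running 1/2)
⟨..|..⟩ = √(2/3)·(1/2) = +0.408248

+√(1/6) = +0.408248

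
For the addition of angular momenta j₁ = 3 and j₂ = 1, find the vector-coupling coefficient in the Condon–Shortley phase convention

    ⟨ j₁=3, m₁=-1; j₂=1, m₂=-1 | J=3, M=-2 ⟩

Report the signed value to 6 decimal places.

+0.645497

triangle: 1!×5!×1!/8! = 120/40320
(j±m)!: 2!×4!×0!×2!×1!×5! = 11520
prefactor² = (2J+1)×Δ×N² = 240
  k=0: +1/(0!×1!×4!×0!×1!×1!) = 1/24
Σ = 1/24  ⇒  CG² = 240×1/24² = 5/12
CG = +√(5/12) = +0.645497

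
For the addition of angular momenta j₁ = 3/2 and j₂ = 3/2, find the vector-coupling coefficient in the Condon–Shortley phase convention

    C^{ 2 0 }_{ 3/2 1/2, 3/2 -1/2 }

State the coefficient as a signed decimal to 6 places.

+0.500000  (= +√(1/4))

√[5·1!2!2!/6! · 2!1!1!2!2!2!] = √(4/9)
  +(−1)^0/∏(0,1,1,1,1,1)! = 1  (running 1)
  +(−1)^1/∏(1,0,0,0,2,2)! = -1/4  (running 3/4)
⟨..|..⟩ = √(4/9)·(3/4) = +0.500000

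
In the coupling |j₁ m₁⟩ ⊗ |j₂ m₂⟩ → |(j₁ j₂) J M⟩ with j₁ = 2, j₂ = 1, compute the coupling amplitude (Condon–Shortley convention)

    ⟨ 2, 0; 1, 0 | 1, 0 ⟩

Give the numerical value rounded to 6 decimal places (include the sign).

−√(2/5) = -0.632456

j₁+j₂−J=2  J+j₁−j₂=2  J−j₁+j₂=0  j₁+j₂+J+1=5
(j₁±m₁, j₂±m₂, J±M) = (2,2,1,1,1,1)
P² = 2/5
sum k=1..1:
  [1] −1/1 = -1
S = -1
C² = P²·S² = 2/5 ; C = -0.632456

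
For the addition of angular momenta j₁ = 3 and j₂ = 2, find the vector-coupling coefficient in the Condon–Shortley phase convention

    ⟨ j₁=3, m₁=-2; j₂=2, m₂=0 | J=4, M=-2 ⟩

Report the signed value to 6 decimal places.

-0.585540

j₁+j₂−J=1  J+j₁−j₂=5  J−j₁+j₂=3  j₁+j₂+J+1=10
(j₁±m₁, j₂±m₂, J±M) = (1,5,2,2,2,6)
P² = 8640/7
sum k=0..1:
  [0] +1/240 = 1/240
  [1] −1/48 = -1/48
S = -1/60
C² = P²·S² = 12/35 ; C = -0.585540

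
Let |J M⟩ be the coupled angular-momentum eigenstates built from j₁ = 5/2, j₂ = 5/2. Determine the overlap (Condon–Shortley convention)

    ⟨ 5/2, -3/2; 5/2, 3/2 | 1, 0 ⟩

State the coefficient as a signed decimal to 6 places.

−√(9/70) = -0.358569

√[3·4!1!1!/7! · 1!4!4!1!1!1!] = √(288/35)
  +(−1)^3/∏(3,1,1,1,0,0)! = -1/6  (running -1/6)
  +(−1)^4/∏(4,0,0,0,1,1)! = 1/24  (running -1/8)
⟨..|..⟩ = √(288/35)·(-1/8) = -0.358569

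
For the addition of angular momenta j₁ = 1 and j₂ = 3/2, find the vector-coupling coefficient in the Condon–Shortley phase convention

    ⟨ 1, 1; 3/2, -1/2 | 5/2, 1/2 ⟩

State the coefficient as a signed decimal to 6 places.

+√(3/10) ≈ +0.547723

√[6·0!2!3!/6! · 2!0!1!2!3!2!] = √(24/5)
  +(−1)^0/∏(0,0,0,1,2,2)! = 1/4  (running 1/4)
⟨..|..⟩ = √(24/5)·(1/4) = +0.547723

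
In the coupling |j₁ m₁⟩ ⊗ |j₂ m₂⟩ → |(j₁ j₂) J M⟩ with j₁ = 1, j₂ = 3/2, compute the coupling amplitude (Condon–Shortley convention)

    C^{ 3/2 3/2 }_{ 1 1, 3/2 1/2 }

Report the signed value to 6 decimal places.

+0.632456

triangle: 1!*1!*2!/5! = 2/120
(j±m)!: 2!*0!*2!*1!*3!*0! = 24
prefactor² = (2J+1)*Δ*N² = 8/5
  k=0: +1/(0!*1!*0!*2!*1!*0!) = 1/2
Σ = 1/2  ⇒  CG² = 8/5*1/2² = 2/5
CG = +√(2/5) = +0.632456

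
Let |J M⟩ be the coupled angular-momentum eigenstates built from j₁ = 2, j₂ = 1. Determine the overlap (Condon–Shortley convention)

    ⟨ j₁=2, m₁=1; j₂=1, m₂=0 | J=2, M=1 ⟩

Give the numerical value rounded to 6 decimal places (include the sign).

triangle: 1!·3!·1!/6! = 6/720
(j±m)!: 3!·1!·1!·1!·3!·1! = 36
prefactor² = (2J+1)·Δ·N² = 3/2
  k=0: +1/(0!·1!·1!·1!·2!·0!) = 1/2
  k=1: −1/(1!·0!·0!·0!·3!·1!) = -1/6
Σ = 1/3  ⇒  CG² = 3/2·1/3² = 1/6
CG = +√(1/6) = +0.408248

+√(1/6) = +0.408248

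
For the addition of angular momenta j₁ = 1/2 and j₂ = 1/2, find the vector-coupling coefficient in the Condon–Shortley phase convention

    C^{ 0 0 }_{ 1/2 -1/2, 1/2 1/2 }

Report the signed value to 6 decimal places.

−√(1/2) = -0.707107

j₁+j₂−J=1  J+j₁−j₂=0  J−j₁+j₂=0  j₁+j₂+J+1=2
(j₁±m₁, j₂±m₂, J±M) = (0,1,1,0,0,0)
P² = 1/2
sum k=1..1:
  [1] −1/1 = -1
S = -1
C² = P²·S² = 1/2 ; C = -0.707107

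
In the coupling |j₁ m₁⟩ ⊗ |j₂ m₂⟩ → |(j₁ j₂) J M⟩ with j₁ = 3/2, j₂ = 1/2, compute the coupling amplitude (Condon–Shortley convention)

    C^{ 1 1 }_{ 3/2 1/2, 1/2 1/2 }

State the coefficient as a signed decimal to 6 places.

√[3·1!2!0!/4! · 2!1!1!0!2!0!] = √(1)
  +(−1)^1/∏(1,0,0,0,2,0)! = -1/2  (running -1/2)
⟨..|..⟩ = √(1)·(-1/2) = -0.500000

-0.500000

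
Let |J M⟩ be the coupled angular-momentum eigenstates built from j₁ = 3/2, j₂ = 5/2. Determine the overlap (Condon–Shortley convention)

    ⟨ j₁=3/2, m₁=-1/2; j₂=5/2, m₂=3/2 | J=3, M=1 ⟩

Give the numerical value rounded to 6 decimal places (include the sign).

triangle: 1!×2!×4!/8! = 48/40320
(j±m)!: 1!×2!×4!×1!×4!×2! = 2304
prefactor² = (2J+1)×Δ×N² = 96/5
  k=0: +1/(0!×1!×2!×4!×0!×0!) = 1/48
  k=1: −1/(1!×0!×1!×3!×1!×1!) = -1/6
Σ = -7/48  ⇒  CG² = 96/5×(-7/48)² = 49/120
CG = −√(49/120) = -0.639010

−√(49/120) ≈ -0.639010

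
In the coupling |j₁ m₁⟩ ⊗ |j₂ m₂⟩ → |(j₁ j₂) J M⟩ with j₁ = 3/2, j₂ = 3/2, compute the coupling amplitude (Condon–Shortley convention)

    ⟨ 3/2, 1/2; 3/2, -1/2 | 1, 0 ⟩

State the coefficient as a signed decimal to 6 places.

j₁+j₂−J=2  J+j₁−j₂=1  J−j₁+j₂=1  j₁+j₂+J+1=5
(j₁±m₁, j₂±m₂, J±M) = (2,1,1,2,1,1)
P² = 1/5
sum k=0..1:
  [0] +1/2 = 1/2
  [1] −1/1 = -1
S = -1/2
C² = P²·S² = 1/20 ; C = -0.223607

-0.223607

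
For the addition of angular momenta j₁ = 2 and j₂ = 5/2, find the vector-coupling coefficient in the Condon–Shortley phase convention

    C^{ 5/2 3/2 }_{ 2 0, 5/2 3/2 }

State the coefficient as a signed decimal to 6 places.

-0.119523  (= −√(1/70))

triangle: 2!*2!*3!/8! = 24/40320
(j±m)!: 2!*2!*4!*1!*4!*1! = 2304
prefactor² = (2J+1)*Δ*N² = 288/35
  k=1: −1/(1!*1!*1!*3!*1!*0!) = -1/6
  k=2: +1/(2!*0!*0!*2!*2!*1!) = 1/8
Σ = -1/24  ⇒  CG² = 288/35*(-1/24)² = 1/70
CG = −√(1/70) = -0.119523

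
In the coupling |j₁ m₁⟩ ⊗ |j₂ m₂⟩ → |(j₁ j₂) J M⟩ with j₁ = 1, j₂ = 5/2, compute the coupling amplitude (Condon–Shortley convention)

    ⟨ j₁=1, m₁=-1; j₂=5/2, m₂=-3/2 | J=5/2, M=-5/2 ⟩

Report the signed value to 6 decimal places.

−√(2/7) = -0.534522

√[6·1!1!4!/7! · 0!2!1!4!0!5!] = √(1152/7)
  +(−1)^1/∏(1,0,1,0,0,4)! = -1/24  (running -1/24)
⟨..|..⟩ = √(1152/7)·(-1/24) = -0.534522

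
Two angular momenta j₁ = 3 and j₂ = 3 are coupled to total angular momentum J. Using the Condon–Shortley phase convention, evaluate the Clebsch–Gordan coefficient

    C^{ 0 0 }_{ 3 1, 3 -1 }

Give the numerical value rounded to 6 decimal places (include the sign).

+0.377964  (= +√(1/7))

√[1·6!0!0!/7! · 4!2!2!4!0!0!] = √(2304/7)
  +(−1)^2/∏(2,4,0,0,0,0)! = 1/48  (running 1/48)
⟨..|..⟩ = √(2304/7)·(1/48) = +0.377964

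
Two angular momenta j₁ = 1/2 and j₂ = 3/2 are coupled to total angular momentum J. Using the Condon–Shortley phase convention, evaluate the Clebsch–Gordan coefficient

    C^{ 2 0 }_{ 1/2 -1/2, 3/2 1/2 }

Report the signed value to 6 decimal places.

+0.707107  (= +√(1/2))

triangle: 0!·1!·3!/5! = 6/120
(j±m)!: 0!·1!·2!·1!·2!·2! = 8
prefactor² = (2J+1)·Δ·N² = 2
  k=0: +1/(0!·0!·1!·2!·0!·1!) = 1/2
Σ = 1/2  ⇒  CG² = 2·1/2² = 1/2
CG = +√(1/2) = +0.707107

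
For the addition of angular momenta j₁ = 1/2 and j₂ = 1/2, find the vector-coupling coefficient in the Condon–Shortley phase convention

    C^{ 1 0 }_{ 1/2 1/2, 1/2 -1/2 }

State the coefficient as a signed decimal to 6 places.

+0.707107  (= +√(1/2))

triangle: 0!·1!·1!/3! = 1/6
(j±m)!: 1!·0!·0!·1!·1!·1! = 1
prefactor² = (2J+1)·Δ·N² = 1/2
  k=0: +1/(0!·0!·0!·0!·1!·1!) = 1
Σ = 1  ⇒  CG² = 1/2·1² = 1/2
CG = +√(1/2) = +0.707107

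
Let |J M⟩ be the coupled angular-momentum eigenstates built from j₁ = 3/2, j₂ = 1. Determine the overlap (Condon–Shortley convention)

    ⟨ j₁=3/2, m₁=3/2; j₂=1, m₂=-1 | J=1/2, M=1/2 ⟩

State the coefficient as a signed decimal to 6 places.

+√(1/2) ≈ +0.707107

√[2·2!1!0!/4! · 3!0!0!2!1!0!] = √(2)
  +(−1)^0/∏(0,2,0,0,1,0)! = 1/2  (running 1/2)
⟨..|..⟩ = √(2)·(1/2) = +0.707107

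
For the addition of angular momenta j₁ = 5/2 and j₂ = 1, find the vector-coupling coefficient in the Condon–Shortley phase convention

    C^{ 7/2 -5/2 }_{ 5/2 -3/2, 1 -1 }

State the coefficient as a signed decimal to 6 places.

triangle: 0!×5!×2!/8! = 240/40320
(j±m)!: 1!×4!×0!×2!×1!×6! = 34560
prefactor² = (2J+1)×Δ×N² = 11520/7
  k=0: +1/(0!×0!×4!×0!×1!×2!) = 1/48
Σ = 1/48  ⇒  CG² = 11520/7×1/48² = 5/7
CG = +√(5/7) = +0.845154

+√(5/7) ≈ +0.845154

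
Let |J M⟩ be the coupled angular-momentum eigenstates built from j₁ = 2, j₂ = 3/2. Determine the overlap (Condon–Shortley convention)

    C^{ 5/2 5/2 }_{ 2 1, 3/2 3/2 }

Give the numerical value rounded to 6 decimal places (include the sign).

√[6·1!3!2!/7! · 3!1!3!0!5!0!] = √(432/7)
  +(−1)^1/∏(1,0,0,2,3,0)! = -1/12  (running -1/12)
⟨..|..⟩ = √(432/7)·(-1/12) = -0.654654

-0.654654  (= −√(3/7))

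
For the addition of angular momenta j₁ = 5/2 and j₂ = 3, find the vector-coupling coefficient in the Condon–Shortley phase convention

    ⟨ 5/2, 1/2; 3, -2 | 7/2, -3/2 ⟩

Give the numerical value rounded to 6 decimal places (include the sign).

+0.308607  (= +√(2/21))

triangle: 2!·3!·4!/10! = 288/3628800
(j±m)!: 3!·2!·1!·5!·2!·5! = 345600
prefactor² = (2J+1)·Δ·N² = 1536/7
  k=0: +1/(0!·2!·2!·1!·1!·3!) = 1/24
  k=1: −1/(1!·1!·1!·0!·2!·4!) = -1/48
Σ = 1/48  ⇒  CG² = 1536/7·1/48² = 2/21
CG = +√(2/21) = +0.308607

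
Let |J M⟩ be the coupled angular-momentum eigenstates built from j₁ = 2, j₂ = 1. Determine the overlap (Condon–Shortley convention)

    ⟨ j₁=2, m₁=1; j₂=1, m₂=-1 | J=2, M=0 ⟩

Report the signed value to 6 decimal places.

j₁+j₂−J=1  J+j₁−j₂=3  J−j₁+j₂=1  j₁+j₂+J+1=6
(j₁±m₁, j₂±m₂, J±M) = (3,1,0,2,2,2)
P² = 2
sum k=0..0:
  [0] +1/2 = 1/2
S = 1/2
C² = P²·S² = 1/2 ; C = +0.707107

+√(1/2) ≈ +0.707107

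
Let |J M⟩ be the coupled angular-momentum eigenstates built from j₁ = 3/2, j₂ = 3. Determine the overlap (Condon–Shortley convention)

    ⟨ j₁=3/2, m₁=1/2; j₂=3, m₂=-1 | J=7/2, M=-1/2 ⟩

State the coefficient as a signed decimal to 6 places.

j₁+j₂−J=1  J+j₁−j₂=2  J−j₁+j₂=5  j₁+j₂+J+1=9
(j₁±m₁, j₂±m₂, J±M) = (2,1,2,4,3,4)
P² = 512/7
sum k=0..1:
  [0] +1/12 = 1/12
  [1] −1/48 = -1/48
S = 1/16
C² = P²·S² = 2/7 ; C = +0.534522

+√(2/7) = +0.534522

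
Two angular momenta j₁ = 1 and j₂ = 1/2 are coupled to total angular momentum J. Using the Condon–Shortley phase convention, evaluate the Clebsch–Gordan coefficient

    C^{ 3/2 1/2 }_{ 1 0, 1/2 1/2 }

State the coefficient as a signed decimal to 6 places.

j₁+j₂−J=0  J+j₁−j₂=2  J−j₁+j₂=1  j₁+j₂+J+1=4
(j₁±m₁, j₂±m₂, J±M) = (1,1,1,0,2,1)
P² = 2/3
sum k=0..0:
  [0] +1/1 = 1
S = 1
C² = P²·S² = 2/3 ; C = +0.816497

+0.816497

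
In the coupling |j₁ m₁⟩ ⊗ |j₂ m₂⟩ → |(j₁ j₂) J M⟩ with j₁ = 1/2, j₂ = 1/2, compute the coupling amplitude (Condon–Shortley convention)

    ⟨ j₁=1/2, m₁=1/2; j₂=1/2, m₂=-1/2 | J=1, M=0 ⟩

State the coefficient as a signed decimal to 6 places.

+0.707107

triangle: 0!×1!×1!/3! = 1/6
(j±m)!: 1!×0!×0!×1!×1!×1! = 1
prefactor² = (2J+1)×Δ×N² = 1/2
  k=0: +1/(0!×0!×0!×0!×1!×1!) = 1
Σ = 1  ⇒  CG² = 1/2×1² = 1/2
CG = +√(1/2) = +0.707107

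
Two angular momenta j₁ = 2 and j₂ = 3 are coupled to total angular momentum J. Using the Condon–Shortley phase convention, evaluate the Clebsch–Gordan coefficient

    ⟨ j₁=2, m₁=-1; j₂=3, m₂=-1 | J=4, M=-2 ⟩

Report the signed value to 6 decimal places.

−√(1/28) = -0.188982

j₁+j₂−J=1  J+j₁−j₂=3  J−j₁+j₂=5  j₁+j₂+J+1=10
(j₁±m₁, j₂±m₂, J±M) = (1,3,2,4,2,6)
P² = 5184/7
sum k=0..1:
  [0] +1/72 = 1/72
  [1] −1/48 = -1/48
S = -1/144
C² = P²·S² = 1/28 ; C = -0.188982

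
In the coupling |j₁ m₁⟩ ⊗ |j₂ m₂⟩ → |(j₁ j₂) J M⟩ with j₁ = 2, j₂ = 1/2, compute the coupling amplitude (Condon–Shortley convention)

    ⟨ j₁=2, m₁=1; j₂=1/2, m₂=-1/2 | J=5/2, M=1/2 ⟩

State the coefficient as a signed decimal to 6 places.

triangle: 0!*4!*1!/6! = 24/720
(j±m)!: 3!*1!*0!*1!*3!*2! = 72
prefactor² = (2J+1)*Δ*N² = 72/5
  k=0: +1/(0!*0!*1!*0!*3!*1!) = 1/6
Σ = 1/6  ⇒  CG² = 72/5*1/6² = 2/5
CG = +√(2/5) = +0.632456

+√(2/5) ≈ +0.632456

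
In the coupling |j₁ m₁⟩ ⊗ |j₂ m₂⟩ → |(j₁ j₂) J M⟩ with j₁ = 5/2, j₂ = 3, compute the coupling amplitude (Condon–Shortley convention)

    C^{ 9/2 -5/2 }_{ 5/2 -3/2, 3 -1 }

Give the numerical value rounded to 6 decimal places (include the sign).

-0.317821

j₁+j₂−J=1  J+j₁−j₂=4  J−j₁+j₂=5  j₁+j₂+J+1=11
(j₁±m₁, j₂±m₂, J±M) = (1,4,2,4,2,7)
P² = 92160/11
sum k=0..1:
  [0] +1/288 = 1/288
  [1] −1/144 = -1/144
S = -1/288
C² = P²·S² = 10/99 ; C = -0.317821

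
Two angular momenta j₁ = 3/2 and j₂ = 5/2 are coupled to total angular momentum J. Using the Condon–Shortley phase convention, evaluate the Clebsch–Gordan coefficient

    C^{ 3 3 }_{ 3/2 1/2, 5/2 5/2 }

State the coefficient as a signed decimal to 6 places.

-0.790569

j₁+j₂−J=1  J+j₁−j₂=2  J−j₁+j₂=4  j₁+j₂+J+1=8
(j₁±m₁, j₂±m₂, J±M) = (2,1,5,0,6,0)
P² = 1440
sum k=1..1:
  [1] −1/48 = -1/48
S = -1/48
C² = P²·S² = 5/8 ; C = -0.790569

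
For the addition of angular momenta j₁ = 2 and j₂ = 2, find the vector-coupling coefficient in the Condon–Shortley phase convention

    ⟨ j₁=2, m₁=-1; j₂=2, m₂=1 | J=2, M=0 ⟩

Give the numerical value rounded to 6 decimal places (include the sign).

+√(1/14) = +0.267261

√[5·2!2!2!/7! · 1!3!3!1!2!2!] = √(8/7)
  +(−1)^1/∏(1,1,2,2,0,0)! = -1/4  (running -1/4)
  +(−1)^2/∏(2,0,1,1,1,1)! = 1/2  (running 1/4)
⟨..|..⟩ = √(8/7)·(1/4) = +0.267261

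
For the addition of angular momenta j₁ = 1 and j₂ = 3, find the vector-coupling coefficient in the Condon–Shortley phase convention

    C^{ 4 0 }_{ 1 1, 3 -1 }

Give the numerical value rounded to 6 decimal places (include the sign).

+√(3/14) = +0.462910

√[9·0!2!6!/9! · 2!0!2!4!4!4!] = √(13824/7)
  +(−1)^0/∏(0,0,0,2,2,4)! = 1/96  (running 1/96)
⟨..|..⟩ = √(13824/7)·(1/96) = +0.462910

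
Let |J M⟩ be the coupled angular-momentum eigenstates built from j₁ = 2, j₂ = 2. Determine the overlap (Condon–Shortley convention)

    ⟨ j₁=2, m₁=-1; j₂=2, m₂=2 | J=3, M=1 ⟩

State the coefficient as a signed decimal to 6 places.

√[7·1!3!3!/8! · 1!3!4!0!4!2!] = √(216/5)
  +(−1)^1/∏(1,0,2,3,1,0)! = -1/12  (running -1/12)
⟨..|..⟩ = √(216/5)·(-1/12) = -0.547723

−√(3/10) = -0.547723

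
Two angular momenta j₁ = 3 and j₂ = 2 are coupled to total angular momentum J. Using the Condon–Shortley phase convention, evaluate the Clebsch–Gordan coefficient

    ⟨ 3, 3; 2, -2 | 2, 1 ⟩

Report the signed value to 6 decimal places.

√[5·3!3!1!/8! · 6!0!0!4!3!1!] = √(3240/7)
  +(−1)^0/∏(0,3,0,0,3,1)! = 1/36  (running 1/36)
⟨..|..⟩ = √(3240/7)·(1/36) = +0.597614

+√(5/14) ≈ +0.597614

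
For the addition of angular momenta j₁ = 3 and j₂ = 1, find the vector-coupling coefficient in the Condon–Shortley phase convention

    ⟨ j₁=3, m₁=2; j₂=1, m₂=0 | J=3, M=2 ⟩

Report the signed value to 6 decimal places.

j₁+j₂−J=1  J+j₁−j₂=5  J−j₁+j₂=1  j₁+j₂+J+1=8
(j₁±m₁, j₂±m₂, J±M) = (5,1,1,1,5,1)
P² = 300
sum k=0..1:
  [0] +1/24 = 1/24
  [1] −1/120 = -1/120
S = 1/30
C² = P²·S² = 1/3 ; C = +0.577350

+0.577350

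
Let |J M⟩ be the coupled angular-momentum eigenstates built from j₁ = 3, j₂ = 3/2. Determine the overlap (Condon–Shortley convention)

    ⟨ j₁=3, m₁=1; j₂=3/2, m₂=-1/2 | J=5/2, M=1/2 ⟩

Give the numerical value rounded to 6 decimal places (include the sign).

−√(1/70) = -0.119523

√[6·2!4!1!/8! · 4!2!1!2!3!2!] = √(288/35)
  +(−1)^0/∏(0,2,2,1,2,0)! = 1/8  (running 1/8)
  +(−1)^1/∏(1,1,1,0,3,1)! = -1/6  (running -1/24)
⟨..|..⟩ = √(288/35)·(-1/24) = -0.119523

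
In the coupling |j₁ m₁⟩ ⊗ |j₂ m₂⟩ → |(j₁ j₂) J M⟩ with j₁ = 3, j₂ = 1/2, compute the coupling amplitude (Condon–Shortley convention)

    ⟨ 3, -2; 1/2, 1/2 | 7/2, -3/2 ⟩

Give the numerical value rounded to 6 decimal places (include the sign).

+0.534522

triangle: 0!·6!·1!/8! = 720/40320
(j±m)!: 1!·5!·1!·0!·2!·5! = 28800
prefactor² = (2J+1)·Δ·N² = 28800/7
  k=0: +1/(0!·0!·5!·1!·1!·0!) = 1/120
Σ = 1/120  ⇒  CG² = 28800/7·1/120² = 2/7
CG = +√(2/7) = +0.534522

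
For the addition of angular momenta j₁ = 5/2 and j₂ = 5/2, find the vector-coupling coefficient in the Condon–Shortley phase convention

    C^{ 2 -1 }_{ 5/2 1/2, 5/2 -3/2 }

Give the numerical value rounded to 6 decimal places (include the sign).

−√(1/7) ≈ -0.377964

j₁+j₂−J=3  J+j₁−j₂=2  J−j₁+j₂=2  j₁+j₂+J+1=8
(j₁±m₁, j₂±m₂, J±M) = (3,2,1,4,1,3)
P² = 36/7
sum k=0..1:
  [0] +1/12 = 1/12
  [1] −1/4 = -1/4
S = -1/6
C² = P²·S² = 1/7 ; C = -0.377964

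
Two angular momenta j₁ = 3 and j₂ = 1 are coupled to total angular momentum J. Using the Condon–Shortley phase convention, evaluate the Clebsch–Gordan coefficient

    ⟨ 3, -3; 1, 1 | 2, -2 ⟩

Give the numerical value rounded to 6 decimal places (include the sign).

+√(5/7) ≈ +0.845154

triangle: 2!×4!×0!/7! = 48/5040
(j±m)!: 0!×6!×2!×0!×0!×4! = 34560
prefactor² = (2J+1)×Δ×N² = 11520/7
  k=2: +1/(2!×0!×4!×0!×0!×0!) = 1/48
Σ = 1/48  ⇒  CG² = 11520/7×1/48² = 5/7
CG = +√(5/7) = +0.845154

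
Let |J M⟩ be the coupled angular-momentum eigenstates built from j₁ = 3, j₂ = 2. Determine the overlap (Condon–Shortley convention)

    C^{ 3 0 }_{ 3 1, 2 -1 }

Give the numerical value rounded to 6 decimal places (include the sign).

+√(1/30) = +0.182574

√[7·2!4!2!/9! · 4!2!1!3!3!3!] = √(96/5)
  +(−1)^0/∏(0,2,2,1,2,1)! = 1/8  (running 1/8)
  +(−1)^1/∏(1,1,1,0,3,2)! = -1/12  (running 1/24)
⟨..|..⟩ = √(96/5)·(1/24) = +0.182574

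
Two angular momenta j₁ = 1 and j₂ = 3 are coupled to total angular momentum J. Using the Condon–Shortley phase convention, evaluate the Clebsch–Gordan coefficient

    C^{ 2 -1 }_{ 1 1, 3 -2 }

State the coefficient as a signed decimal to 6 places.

+√(10/21) = +0.690066

j₁+j₂−J=2  J+j₁−j₂=0  J−j₁+j₂=4  j₁+j₂+J+1=7
(j₁±m₁, j₂±m₂, J±M) = (2,0,1,5,1,3)
P² = 480/7
sum k=0..0:
  [0] +1/12 = 1/12
S = 1/12
C² = P²·S² = 10/21 ; C = +0.690066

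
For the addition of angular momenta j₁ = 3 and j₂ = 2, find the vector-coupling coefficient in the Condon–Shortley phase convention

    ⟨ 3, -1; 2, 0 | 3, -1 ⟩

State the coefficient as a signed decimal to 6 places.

−√(3/20) = -0.387298

√[7·2!4!2!/9! · 2!4!2!2!2!4!] = √(256/15)
  +(−1)^0/∏(0,2,4,2,0,0)! = 1/96  (running 1/96)
  +(−1)^1/∏(1,1,3,1,1,1)! = -1/6  (running -5/32)
  +(−1)^2/∏(2,0,2,0,2,2)! = 1/16  (running -3/32)
⟨..|..⟩ = √(256/15)·(-3/32) = -0.387298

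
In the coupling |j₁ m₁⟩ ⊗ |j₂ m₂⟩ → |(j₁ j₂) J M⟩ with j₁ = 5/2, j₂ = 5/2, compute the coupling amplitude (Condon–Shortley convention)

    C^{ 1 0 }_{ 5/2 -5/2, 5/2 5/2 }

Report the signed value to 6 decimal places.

triangle: 4!×1!×1!/7! = 24/5040
(j±m)!: 0!×5!×5!×0!×1!×1! = 14400
prefactor² = (2J+1)×Δ×N² = 1440/7
  k=4: +1/(4!×0!×1!×1!×0!×0!) = 1/24
Σ = 1/24  ⇒  CG² = 1440/7×1/24² = 5/14
CG = +√(5/14) = +0.597614

+0.597614  (= +√(5/14))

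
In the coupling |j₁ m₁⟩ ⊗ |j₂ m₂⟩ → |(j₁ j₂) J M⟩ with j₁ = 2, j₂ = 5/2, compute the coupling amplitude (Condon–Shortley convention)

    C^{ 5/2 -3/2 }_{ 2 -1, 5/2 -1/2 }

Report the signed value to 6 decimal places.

j₁+j₂−J=2  J+j₁−j₂=2  J−j₁+j₂=3  j₁+j₂+J+1=8
(j₁±m₁, j₂±m₂, J±M) = (1,3,2,3,1,4)
P² = 216/35
sum k=1..2:
  [1] −1/4 = -1/4
  [2] +1/12 = 1/12
S = -1/6
C² = P²·S² = 6/35 ; C = -0.414039

-0.414039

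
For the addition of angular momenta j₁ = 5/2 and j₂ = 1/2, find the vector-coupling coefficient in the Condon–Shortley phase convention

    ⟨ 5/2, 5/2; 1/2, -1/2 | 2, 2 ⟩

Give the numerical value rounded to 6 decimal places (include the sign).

+√(5/6) = +0.912871

triangle: 1!·4!·0!/6! = 24/720
(j±m)!: 5!·0!·0!·1!·4!·0! = 2880
prefactor² = (2J+1)·Δ·N² = 480
  k=0: +1/(0!·1!·0!·0!·4!·0!) = 1/24
Σ = 1/24  ⇒  CG² = 480·1/24² = 5/6
CG = +√(5/6) = +0.912871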